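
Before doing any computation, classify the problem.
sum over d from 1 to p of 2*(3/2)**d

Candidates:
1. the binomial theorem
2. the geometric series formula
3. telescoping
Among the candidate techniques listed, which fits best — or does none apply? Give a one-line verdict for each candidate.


Method: the geometric series formula — the ratio of consecutive terms is the constant 3/2, independent of the index — a geometric sum.
- the binomial theorem: no binomial coefficients pair with matched powers.
- the geometric series formula — a fit — the right tool for this form.
- telescoping: in the displayed form, no term reappears at a neighboring index to cancel against.


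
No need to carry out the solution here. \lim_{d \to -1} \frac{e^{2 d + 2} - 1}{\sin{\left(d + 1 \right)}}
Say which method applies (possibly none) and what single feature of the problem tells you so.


Technique: l'Hôpital's rule (0/0) — plug in -1: top and bottom both hit zero, so differentiate each and retry. One could equally expand both pieces locally and compare leading terms; the rule does that in one stroke.


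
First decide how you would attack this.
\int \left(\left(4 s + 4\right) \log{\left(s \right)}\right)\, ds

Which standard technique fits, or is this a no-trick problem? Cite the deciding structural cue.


Technique: integration by parts — logs resist antidifferentiation but differentiate beautifully; pair \log{\left(s \right)} with the polynomial 4 s + 4 via parts.


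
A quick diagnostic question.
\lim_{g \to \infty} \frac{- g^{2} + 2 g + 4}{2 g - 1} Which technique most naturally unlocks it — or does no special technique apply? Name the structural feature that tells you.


Method: dominant-term comparison — growth-rate triage: the leading powers of g decide the limit, everything else is noise. Viewed as a single quotient this is an ∞/∞ form — an at-infinity application of l'Hôpital's rule would also resolve it; comparing leading growth reads the answer without differentiating.


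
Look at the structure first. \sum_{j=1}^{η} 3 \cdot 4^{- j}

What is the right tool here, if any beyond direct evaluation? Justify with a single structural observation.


Technique: the geometric series formula — consecutive terms stand in a fixed index-free ratio — the geometric sum formula closes it.


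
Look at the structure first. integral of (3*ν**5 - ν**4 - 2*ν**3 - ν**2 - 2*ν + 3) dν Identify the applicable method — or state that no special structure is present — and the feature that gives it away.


Technique: no special technique — a term-by-term power-rule job in ν; no substitution or rearrangement earns its keep here.


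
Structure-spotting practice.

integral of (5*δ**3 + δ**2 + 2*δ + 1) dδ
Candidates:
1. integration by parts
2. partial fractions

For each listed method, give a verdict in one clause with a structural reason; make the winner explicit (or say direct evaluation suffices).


Verdict: no special technique — nothing composite, nothing rational, nothing trigonometric — each constant-multiple power of δ integrates by the power rule alone.
- integration by parts — splitting off a factor buys nothing — the integrand integrates directly without parts.
- partial fractions — there is no rational-function structure to decompose.


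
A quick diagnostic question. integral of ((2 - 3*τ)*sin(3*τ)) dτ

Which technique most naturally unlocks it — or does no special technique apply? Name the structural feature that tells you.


Technique: integration by parts — differentiate 2 - 3*τ, integrate sin(3*τ): each pass lowers the polynomial degree, so parts terminates.


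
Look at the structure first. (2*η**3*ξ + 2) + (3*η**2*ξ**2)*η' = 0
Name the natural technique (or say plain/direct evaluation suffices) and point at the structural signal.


Technique: the exact-equation method — d/dη of 2*η**3*ξ + 2 equals d/dξ of 3*η**2*ξ**2: the form is a total differential of one potential — integrate it exactly.


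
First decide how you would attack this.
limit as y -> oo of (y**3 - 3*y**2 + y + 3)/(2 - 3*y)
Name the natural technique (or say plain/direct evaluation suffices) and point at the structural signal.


Method: dominant-term comparison — as y grows, only the highest-degree terms matter — compare leading terms and read the limit off. l'Hôpital's at-infinity variant applies to the expression viewed as a single quotient; the leading-term comparison is the direct route.


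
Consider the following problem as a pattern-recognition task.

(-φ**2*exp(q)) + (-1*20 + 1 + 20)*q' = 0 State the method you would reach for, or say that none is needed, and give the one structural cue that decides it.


Best approach: separation of variables — solved for the derivative, the right side splits multiplicatively into a function of each variable alone — divide and integrate each side.


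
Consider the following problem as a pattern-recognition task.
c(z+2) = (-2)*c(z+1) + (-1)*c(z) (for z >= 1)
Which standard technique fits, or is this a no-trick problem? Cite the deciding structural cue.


Diagnosis: the characteristic-root method — shift-invariance with fixed coefficients calls for exponential trials; the characteristic polynomial finds every r^z.


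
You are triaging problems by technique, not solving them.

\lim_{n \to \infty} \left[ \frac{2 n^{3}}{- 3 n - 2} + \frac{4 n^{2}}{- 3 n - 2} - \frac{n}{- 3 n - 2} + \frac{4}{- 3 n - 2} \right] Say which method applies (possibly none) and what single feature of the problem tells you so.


Best approach: dominant-term comparison — divide through by the highest power of n; every lower-order term dies and the dominant terms decide the limit. As a single quotient, the ∞/∞ shape would yield to repeated differentiation as well — the growth comparison gets there in one look.


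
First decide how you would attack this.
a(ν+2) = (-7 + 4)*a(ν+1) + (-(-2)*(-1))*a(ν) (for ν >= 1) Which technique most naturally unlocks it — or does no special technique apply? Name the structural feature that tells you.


Best approach: the characteristic-root method — every coefficient is a fixed number and the forcing is zero — substitute r^ν and read off the root equation.


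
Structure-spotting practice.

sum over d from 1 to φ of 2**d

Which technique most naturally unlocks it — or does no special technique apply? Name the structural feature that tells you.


Best approach: the geometric series formula — each summand is the previous one scaled by 2; that constant multiplier is itself the geometric structure.


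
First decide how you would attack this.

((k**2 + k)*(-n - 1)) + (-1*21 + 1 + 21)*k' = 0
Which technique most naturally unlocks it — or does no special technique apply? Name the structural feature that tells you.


Technique: separation of variables — all dependence on the two variables factors apart, the defining separable shape. A Bernoulli rewrite would carry it as the equation stands — separating the variables needs no rearrangement either.


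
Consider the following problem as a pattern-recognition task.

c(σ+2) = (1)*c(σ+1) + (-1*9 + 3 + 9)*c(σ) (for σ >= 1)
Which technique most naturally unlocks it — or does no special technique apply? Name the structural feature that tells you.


Best approach: the characteristic-root method — the recurrence treats every index alike (constant coefficients, no forcing) — precisely the regime where r^σ trials close it.


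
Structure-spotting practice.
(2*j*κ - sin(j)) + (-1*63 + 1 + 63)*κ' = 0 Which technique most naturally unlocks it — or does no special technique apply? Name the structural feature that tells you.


Method: a linear integrating factor — linear in the unknown with genuine forcing: multiply through by the exponential of the integrated coefficient and the left side closes into one derivative.


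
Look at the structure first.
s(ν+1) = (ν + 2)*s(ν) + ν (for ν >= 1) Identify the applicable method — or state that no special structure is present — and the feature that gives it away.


Diagnosis: a summation factor — it is first-order linear but the coefficient ν + 2 depends on the index, so multiply through by a summation factor to telescope it.


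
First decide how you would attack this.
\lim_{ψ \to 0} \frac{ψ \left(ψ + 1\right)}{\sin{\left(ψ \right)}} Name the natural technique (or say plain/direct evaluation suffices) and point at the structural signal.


Diagnosis: l'Hôpital's rule (0/0) — numerator and denominator both vanish at 0 — a genuine 0/0 form, which is exactly when l'Hôpital applies. A local series expansion at the point resolves it as well; the rule is the packaged version of that step.


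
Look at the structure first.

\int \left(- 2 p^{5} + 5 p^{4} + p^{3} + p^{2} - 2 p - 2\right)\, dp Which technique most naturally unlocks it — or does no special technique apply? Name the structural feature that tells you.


Diagnosis: no special technique — scan for structure and find none: constant multiples of powers of p, integrate directly.


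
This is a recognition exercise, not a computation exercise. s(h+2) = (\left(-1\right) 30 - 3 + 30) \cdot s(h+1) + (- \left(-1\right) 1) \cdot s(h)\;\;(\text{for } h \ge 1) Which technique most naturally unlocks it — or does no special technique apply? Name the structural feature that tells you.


Method: the characteristic-root method — the recurrence treats every index alike (constant coefficients, no forcing) — precisely the regime where r^h trials close it.


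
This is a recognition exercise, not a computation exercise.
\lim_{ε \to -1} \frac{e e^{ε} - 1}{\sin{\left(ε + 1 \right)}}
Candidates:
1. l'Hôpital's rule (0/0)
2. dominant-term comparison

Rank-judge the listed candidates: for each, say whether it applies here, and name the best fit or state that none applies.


Diagnosis: l'Hôpital's rule (0/0) — the 0/0 form at -1 is the signature situation for l'Hôpital's rule. One could equally expand both pieces locally and compare leading terms; the rule does that in one stroke.
- l'Hôpital's rule (0/0): applies; the problem has the shape this method handles.
- dominant-term comparison: this limit is not decided by comparing polynomial growth at infinity.


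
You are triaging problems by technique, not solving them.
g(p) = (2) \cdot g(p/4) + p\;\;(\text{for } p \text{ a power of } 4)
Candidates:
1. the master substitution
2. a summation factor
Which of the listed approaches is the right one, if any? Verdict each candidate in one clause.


Best approach: the master substitution — the argument contracts 4-fold per step: reindex p exponentially and solve the linear recurrence in the new index.
- the master substitution — applicable, and directly so.
- a summation factor — the recursion divides its index rather than shifting it — there is no previous-term chain for a summation factor to telescope.


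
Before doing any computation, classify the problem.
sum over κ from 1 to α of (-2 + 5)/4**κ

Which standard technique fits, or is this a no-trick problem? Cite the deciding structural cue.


Method: the geometric series formula — consecutive terms stand in a fixed index-free ratio — the geometric sum formula closes it.


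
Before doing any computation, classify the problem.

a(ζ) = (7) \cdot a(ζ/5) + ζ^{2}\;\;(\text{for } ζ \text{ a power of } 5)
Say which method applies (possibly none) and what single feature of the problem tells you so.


Best approach: the master substitution — treat m = log base 5 of ζ as the new clock: one recursion step advances m by one while ζ scales by 5.


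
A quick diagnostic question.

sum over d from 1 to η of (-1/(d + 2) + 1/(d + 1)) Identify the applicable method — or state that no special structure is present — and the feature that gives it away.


Verdict: telescoping — consecutive terms evaluate one function at adjacent indices (1/(d + 1) is its current value): one term's tail is the next term's head, so the chain collapses.


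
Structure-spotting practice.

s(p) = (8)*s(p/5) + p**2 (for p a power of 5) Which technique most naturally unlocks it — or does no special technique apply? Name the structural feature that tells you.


Method: the master substitution — the index is divided (p/5), not shifted — substitute p = 5^m to straighten it into a shift recurrence.


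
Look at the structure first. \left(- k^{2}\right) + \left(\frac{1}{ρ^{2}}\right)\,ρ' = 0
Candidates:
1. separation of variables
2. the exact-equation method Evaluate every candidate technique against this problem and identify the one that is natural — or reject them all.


Method: separation of variables — all dependence on the two variables factors apart, the defining separable shape.
- separation of variables — a fit — the right tool for this form.
- the exact-equation method: with no real cross-dependence between the variables, the exact-equation machinery is a detour rather than the natural reading.


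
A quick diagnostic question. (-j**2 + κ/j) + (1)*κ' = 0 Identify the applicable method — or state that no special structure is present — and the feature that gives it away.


Verdict: a linear integrating factor — linear in the unknown with genuine forcing: multiply through by the exponential of the integrated coefficient and the left side closes into one derivative.


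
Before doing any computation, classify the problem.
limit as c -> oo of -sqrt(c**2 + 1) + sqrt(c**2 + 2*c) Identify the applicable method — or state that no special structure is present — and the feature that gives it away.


Best approach: conjugate multiplication — neither sqrt(c**2 + 2*c) nor sqrt(c**2 + 1) converges alone, so rewrite their difference as a conjugate-rationalized quotient first.


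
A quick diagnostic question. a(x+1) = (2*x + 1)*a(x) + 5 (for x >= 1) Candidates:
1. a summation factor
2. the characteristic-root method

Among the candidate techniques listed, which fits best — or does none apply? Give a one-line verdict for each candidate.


Verdict: a summation factor — rescale the sequence by the product of the weights 2*x + 1 so far — the recurrence collapses to a plain running sum.
- a summation factor — applicable, and directly so.
- the characteristic-root method — an index-dependent weight blocks the pure exponential ansatz.


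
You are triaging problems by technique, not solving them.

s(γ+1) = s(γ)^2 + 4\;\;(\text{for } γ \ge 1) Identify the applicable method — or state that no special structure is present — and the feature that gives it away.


Technique: no special technique — the unknown sequence enters the update nonlinearly, so no linear method fits the recurrence as written — direct iteration remains.


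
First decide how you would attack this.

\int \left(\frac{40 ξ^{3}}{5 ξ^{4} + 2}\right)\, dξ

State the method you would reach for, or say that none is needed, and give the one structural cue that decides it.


Diagnosis: u-substitution — read it as f(5 ξ^{4} + 2) times a constant multiple of d(5 ξ^{4} + 2): one substitution, u = 5 ξ^{4} + 2, finishes it.


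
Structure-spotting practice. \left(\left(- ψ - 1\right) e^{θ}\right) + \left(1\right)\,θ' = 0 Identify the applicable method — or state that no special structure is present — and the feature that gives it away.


Technique: separation of variables — one side of the product carries the independent variable, the other the unknown — the textbook separation shape.


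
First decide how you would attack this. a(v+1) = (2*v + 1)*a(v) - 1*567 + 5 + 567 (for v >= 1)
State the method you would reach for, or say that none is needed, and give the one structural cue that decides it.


Best approach: a summation factor — because the multiplier 2*v + 1 is index-dependent, divide through by its running product and sum the resulting differences.


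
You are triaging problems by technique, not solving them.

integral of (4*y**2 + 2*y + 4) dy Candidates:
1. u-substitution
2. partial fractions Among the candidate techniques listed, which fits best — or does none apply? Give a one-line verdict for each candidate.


Method: no special technique — the integrand is a sum of constant multiples of powers of y — integrate term by term.
- u-substitution: no substitution does more than relabel what direct integration already handles.
- partial fractions — there is no rational-function structure to decompose.


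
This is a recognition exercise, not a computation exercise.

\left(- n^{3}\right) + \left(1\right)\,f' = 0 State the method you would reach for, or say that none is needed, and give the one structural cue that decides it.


Best approach: no special technique — solved for the derivative, no f appears — this is antidifferentiation in n wearing ODE clothing.


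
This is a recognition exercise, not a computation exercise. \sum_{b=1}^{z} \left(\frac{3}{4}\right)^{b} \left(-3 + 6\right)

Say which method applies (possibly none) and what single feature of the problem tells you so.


Technique: the geometric series formula — each term is \frac{3}{4} times the previous one, so the geometric-series formula applies directly.


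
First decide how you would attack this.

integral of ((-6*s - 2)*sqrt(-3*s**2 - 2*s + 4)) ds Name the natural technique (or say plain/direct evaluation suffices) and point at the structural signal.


Diagnosis: u-substitution — gathered as a product, the integrand carries the factor -6*s - 2 — up to a constant, the derivative of the inner expression -3*s**2 - 2*s + 4 — so u = -3*s**2 - 2*s + 4 collapses the integral.


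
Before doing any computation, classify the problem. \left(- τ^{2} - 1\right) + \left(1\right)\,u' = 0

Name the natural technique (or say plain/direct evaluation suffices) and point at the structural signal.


Best approach: no special technique — solved for the derivative, no u appears — this is antidifferentiation in τ wearing ODE clothing.


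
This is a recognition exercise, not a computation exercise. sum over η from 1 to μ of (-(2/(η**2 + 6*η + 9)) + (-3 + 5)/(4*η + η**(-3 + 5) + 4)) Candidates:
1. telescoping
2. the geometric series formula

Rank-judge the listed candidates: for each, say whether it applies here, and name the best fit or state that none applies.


Best approach: telescoping — difference-of-shifts structure (each term adds (-3 + 5)/(4*η + η**(-3 + 5) + 4), then subtracts its one-index-advanced value, which the following term adds back) leaves only the first and last pieces standing.
- telescoping — yes, a natural case for it.
- the geometric series formula — the term-to-term ratio drifts with the index — the one thing the geometric formula cannot absorb.


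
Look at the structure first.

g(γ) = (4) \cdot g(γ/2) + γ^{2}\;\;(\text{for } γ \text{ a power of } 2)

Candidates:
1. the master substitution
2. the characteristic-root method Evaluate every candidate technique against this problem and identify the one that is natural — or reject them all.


Diagnosis: the master substitution — treat m = log base 2 of γ as the new clock: one recursion step advances m by one while γ scales by 2.
- the master substitution: applicable, and directly so.
- the characteristic-root method — a divided-index call is not the fixed-shift linear shape that characteristic roots solve.


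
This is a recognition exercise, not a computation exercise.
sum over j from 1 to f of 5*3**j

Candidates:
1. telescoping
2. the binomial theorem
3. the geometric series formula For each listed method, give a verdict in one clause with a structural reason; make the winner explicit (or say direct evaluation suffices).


Verdict: the geometric series formula — consecutive terms stand in a fixed index-free ratio — the geometric sum formula closes it.
- telescoping: the terms as presented offer no neighboring cancellation — a telescoping rewrite may exist, but the displayed structure does not hand one over.
- the binomial theorem — there is no sum-raised-to-a-power identity hiding in these terms.
- the geometric series formula — a fit — the right tool for this form.


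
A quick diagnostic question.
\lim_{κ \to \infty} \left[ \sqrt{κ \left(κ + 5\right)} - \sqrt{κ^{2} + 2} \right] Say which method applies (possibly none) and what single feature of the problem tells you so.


Diagnosis: conjugate multiplication — the ∞ − ∞ radical form is the exact trigger for the conjugate maneuver.


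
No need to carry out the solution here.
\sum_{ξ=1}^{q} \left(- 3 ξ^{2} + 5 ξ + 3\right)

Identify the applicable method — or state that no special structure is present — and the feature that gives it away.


Method: no special technique — the summand is a plain polynomial in ξ (expanding first if it arrives factored); standard power-sum formulas evaluate it term by term.


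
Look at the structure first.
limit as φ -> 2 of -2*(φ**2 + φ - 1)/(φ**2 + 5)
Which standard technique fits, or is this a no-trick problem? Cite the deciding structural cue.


Best approach: no special technique — no denominator vanishes and nothing blows up at 2: direct substitution is the whole computation.


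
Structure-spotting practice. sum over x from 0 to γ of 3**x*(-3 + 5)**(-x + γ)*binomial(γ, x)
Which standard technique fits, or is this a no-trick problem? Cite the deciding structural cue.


Method: the binomial theorem — terms weighting binomial(γ, x) against matched powers of 3 and (-3 + 5) reassemble into (3 + (-3 + 5))^γ by the binomial theorem.


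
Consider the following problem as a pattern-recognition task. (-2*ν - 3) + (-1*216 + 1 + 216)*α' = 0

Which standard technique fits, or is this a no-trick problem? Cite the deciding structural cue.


Best approach: no special technique — with α absent the equation is not coupled at all: direct integration in ν.


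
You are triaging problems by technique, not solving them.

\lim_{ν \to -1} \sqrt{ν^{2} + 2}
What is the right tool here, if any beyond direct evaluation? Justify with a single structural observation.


Best approach: no special technique — the expression is continuous at the evaluation point — substitute directly; no indeterminate form appears.


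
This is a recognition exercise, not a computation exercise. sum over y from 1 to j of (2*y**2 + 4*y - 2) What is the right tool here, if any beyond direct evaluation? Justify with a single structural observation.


Best approach: no special technique — constant-multiple powers of y with no cancellation partners and no common ratio — use the standard power-sum formulas.


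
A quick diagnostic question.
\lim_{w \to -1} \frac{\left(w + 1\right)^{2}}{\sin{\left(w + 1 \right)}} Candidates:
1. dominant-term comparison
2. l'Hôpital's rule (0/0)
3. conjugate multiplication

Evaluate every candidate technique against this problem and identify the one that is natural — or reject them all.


Method: l'Hôpital's rule (0/0) — the 0/0 form at -1 is the signature situation for l'Hôpital's rule. A local series expansion at the point resolves it as well; the rule is the packaged version of that step.
- dominant-term comparison — leading-power comparison does not apply to this form.
- l'Hôpital's rule (0/0) — yes — fits the structure here.
- conjugate multiplication — no divergent radical difference is present for a conjugate pair to cancel.


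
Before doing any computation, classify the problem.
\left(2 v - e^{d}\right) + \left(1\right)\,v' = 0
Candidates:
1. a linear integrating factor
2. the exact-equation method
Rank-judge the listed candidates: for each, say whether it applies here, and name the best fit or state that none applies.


Diagnosis: a linear integrating factor — the unknown enters only to the first power against a nonzero forcing term — the integrating-factor template applies directly.
- a linear integrating factor: yes, a natural case for it.
- the exact-equation method: the mixed-partials test fails on this split — it is not an exact differential as presented.


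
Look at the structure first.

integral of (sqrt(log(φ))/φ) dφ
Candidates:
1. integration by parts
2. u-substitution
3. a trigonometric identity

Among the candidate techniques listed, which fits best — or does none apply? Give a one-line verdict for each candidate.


Technique: u-substitution — collected, the integrand has one factor that is, up to a constant, the derivative of an inner expression the rest depends on — substitute for that inner expression.
- integration by parts — the nonconstant-polynomial-times-standard-kernel pattern (an exp, sine, cosine, or logarithm partner) is absent.
- u-substitution — yes — fits the structure here.
- a trigonometric identity: there is no trigonometric structure at all — the integrand carries no sine or cosine to rewrite.


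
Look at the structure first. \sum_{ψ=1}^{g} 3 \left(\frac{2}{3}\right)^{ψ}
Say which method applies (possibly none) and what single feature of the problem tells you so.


Diagnosis: the geometric series formula — consecutive terms stand in a fixed index-free ratio — the geometric sum formula closes it.


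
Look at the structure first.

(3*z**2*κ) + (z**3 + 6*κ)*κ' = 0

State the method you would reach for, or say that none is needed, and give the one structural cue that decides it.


Best approach: the exact-equation method — check exactness first: here it holds (3*z**2*κ, z**3 + 6*κ have matching cross partials), so no integrating factor is needed.


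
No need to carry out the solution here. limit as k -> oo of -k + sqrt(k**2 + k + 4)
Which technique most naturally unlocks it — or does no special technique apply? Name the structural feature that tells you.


Diagnosis: conjugate multiplication — infinity minus infinity with a radical in play — multiply by the conjugate so the divergences of sqrt(k**2 + k + 4) and k annihilate.


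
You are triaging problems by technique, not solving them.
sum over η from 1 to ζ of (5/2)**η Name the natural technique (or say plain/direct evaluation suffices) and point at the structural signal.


Best approach: the geometric series formula — each term is 5/2 times the previous one, so the geometric-series formula applies directly.


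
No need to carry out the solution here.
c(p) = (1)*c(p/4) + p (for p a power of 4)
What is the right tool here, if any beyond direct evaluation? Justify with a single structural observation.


Best approach: the master substitution — a divide-and-conquer shape: argument p/4, so change variables with p = 4^m and solve the linear version.


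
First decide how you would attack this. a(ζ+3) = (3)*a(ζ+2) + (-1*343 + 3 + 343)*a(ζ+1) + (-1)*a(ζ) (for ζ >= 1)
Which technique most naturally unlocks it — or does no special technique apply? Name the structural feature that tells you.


Method: the characteristic-root method — the recurrence is linear and homogeneous with constant coefficients, so the ansatz r^ζ turns it into a polynomial equation for r.


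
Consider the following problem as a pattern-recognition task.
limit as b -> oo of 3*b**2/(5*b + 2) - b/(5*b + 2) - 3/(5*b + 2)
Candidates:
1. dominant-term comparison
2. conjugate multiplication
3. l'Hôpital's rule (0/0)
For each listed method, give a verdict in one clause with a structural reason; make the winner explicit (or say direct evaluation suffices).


Best approach: dominant-term comparison — as b grows, only the highest-degree terms matter — compare leading terms and read the limit off.
- dominant-term comparison: applies; the problem has the shape this method handles.
- conjugate multiplication — the conjugate move applies to radical differences, which this is not.
- l'Hôpital's rule (0/0) — viewed as a single quotient this runs to ∞/∞, not the 0/0 clash this candidate addresses; an at-infinity variant of the rule would resolve it, but comparing leading growth reads the answer without differentiating.


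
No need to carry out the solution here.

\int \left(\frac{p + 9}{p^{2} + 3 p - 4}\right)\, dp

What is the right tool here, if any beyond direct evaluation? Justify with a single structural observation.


Verdict: partial fractions — the integrand is a proper rational function and its denominator p^{2} + 3 p - 4 factors into distinct pieces, so it splits into simple fractions.


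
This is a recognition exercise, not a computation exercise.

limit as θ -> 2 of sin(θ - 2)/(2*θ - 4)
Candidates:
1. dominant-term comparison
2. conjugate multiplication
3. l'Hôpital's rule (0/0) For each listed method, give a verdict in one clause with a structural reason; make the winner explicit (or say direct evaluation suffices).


Technique: l'Hôpital's rule (0/0) — substituting 2 gives 0 over 0; differentiate top and bottom once and re-evaluate. The standard small-argument limits would also carry it; the rule is the systematic route.
- dominant-term comparison — no ranking of term growth rates resolves the limit here.
- conjugate multiplication — the conjugate move applies to radical differences, which this is not.
- l'Hôpital's rule (0/0) — applicable, and directly so.


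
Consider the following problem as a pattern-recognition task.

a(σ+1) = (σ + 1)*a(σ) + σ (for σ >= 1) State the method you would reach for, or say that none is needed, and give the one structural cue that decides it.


Diagnosis: a summation factor — one step of memory with a weight σ + 1 that changes as the index grows — the summation-factor construction is built for this.


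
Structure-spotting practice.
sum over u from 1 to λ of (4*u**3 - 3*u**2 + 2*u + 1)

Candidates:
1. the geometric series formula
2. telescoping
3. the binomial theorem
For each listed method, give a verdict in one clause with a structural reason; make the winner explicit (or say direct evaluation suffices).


Diagnosis: no special technique — no cancellation, no constant ratio, no binomial weights — just polynomial terms summed directly.
- the geometric series formula: the ratio of consecutive terms depends on the index.
- telescoping: in the displayed form, no term reappears at a neighboring index to cancel against.
- the binomial theorem — there is no sum-raised-to-a-power identity hiding in these terms.


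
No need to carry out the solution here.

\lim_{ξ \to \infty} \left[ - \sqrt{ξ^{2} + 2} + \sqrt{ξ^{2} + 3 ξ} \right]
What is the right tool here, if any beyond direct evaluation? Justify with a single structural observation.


Best approach: conjugate multiplication — the ∞ − ∞ radical form is the exact trigger for the conjugate maneuver.


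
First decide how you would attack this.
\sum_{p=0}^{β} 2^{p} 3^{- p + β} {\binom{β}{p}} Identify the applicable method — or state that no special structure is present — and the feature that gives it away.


Diagnosis: the binomial theorem — the binomial coefficients weight matched powers of 2 and 3, which is exactly the expansion of a binomial power.


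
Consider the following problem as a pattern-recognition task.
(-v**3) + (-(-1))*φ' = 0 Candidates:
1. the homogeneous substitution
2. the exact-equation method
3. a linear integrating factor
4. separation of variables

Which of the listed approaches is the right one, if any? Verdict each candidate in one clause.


Best approach: no special technique — solved for the derivative, no φ appears — this is antidifferentiation in v wearing ODE clothing.
- the homogeneous substitution: solved for the derivative, the right side changes under joint scaling of the two variables.
- the exact-equation method: no dependence on the unknown anywhere: exactness is a label without content here.
- a linear integrating factor — with the unknown absent the integrating factor is a formality; direct integration is the working structure.
- separation of variables — any separation here is vacuous (nothing depends on the unknown); direct integration is the honest label.


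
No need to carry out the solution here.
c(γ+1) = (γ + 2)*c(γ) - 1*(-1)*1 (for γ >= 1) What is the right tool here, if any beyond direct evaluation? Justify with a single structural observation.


Method: a summation factor — rescale the sequence by the product of the weights γ + 2 so far — the recurrence collapses to a plain running sum.


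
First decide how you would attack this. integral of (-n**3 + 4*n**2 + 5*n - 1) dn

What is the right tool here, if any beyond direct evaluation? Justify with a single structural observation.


Technique: no special technique — every term is a constant multiple of a power of n; term-wise power-rule integration needs no preliminary transformation.


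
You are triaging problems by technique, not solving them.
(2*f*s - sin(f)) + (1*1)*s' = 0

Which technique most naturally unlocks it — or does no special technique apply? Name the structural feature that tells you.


Method: a linear integrating factor — the unknown enters only to the first power against a nonzero forcing term — the integrating-factor template applies directly.


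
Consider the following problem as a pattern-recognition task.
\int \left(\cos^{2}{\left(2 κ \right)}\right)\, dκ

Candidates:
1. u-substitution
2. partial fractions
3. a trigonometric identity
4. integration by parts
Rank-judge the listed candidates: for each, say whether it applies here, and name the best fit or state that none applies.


Verdict: a trigonometric identity — \cos^{2}{\left(2 κ \right)} calls for power reduction: rewrite via double angles before any antiderivative is attempted.
- u-substitution — no subexpression of the integrand pairs with its own derivative as a factor — individual terms may offer their own substitutions, but any change of variable covering the whole integral would have to be constructed from outside the expression.
- partial fractions: the expression is not a ratio of polynomials that decomposes further.
- a trigonometric identity: a fit — the right tool for this form.
- integration by parts: not the fit here: there is no polynomial factor to ladder down — parts can still close the trigonometric product by recursion, though the identity rewrite is the direct route.


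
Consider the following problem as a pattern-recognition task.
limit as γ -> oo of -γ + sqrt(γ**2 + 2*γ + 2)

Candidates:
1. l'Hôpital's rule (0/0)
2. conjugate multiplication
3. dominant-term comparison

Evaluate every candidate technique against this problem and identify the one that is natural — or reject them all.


Method: conjugate multiplication — sqrt(γ**2 + 2*γ + 2) and γ both blow up, but their difference is tame once the conjugate rationalizes it.
- l'Hôpital's rule (0/0): substitution produces ∞ − ∞ rather than a vanishing quotient; the rule needs a 0/0 ratio to act on.
- conjugate multiplication — a fit — the right tool for this form.
- dominant-term comparison: this limit is not decided by comparing leading-term growth at infinity.


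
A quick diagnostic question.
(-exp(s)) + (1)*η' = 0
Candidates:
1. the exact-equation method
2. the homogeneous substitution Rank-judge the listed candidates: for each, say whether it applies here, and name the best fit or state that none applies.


Verdict: no special technique — the slope is a pure function of s; integrate both sides and be done.
- the exact-equation method — no dependence on the unknown anywhere: exactness is a label without content here.
- the homogeneous substitution: the slope changes under joint rescaling, failing the degree-zero test.


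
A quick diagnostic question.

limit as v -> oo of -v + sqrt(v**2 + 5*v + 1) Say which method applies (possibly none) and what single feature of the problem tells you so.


Best approach: conjugate multiplication — infinity minus infinity with a radical in play — multiply by the conjugate so the divergences of sqrt(v**2 + 5*v + 1) and v annihilate.


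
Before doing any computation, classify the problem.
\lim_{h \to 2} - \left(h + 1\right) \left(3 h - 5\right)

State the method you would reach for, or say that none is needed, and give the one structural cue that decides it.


Best approach: no special technique — no vanishing denominator and no indeterminate clash at the point — evaluation is immediate.


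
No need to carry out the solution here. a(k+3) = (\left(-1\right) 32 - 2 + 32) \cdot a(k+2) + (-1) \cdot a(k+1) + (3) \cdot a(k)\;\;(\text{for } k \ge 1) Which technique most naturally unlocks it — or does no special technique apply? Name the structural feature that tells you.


Verdict: the characteristic-root method — constant coefficients and linearity mean the ansatz r^k reduces it to solving the characteristic polynomial.


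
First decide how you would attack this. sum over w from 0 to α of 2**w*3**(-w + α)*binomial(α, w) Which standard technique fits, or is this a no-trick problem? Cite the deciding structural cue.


Best approach: the binomial theorem — the binomial coefficients weight matched powers of 2 and 3, which is exactly the expansion of a binomial power.


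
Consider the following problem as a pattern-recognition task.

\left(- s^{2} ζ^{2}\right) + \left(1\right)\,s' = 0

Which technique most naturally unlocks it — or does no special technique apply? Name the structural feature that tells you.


Method: separation of variables — the slope splits multiplicatively: ζ^{2} carrying all ζ-dependence times s^{2} carrying all s-dependence — separate and integrate.


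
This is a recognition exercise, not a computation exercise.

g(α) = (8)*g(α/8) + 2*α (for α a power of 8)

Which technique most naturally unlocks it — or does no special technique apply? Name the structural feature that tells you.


Method: the master substitution — the index is divided (α/8), not shifted — substitute α = 8^m to straighten it into a shift recurrence.


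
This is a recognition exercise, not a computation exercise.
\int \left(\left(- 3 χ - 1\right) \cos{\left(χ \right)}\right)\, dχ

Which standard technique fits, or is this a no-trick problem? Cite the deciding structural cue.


Technique: integration by parts — - 3 χ - 1 dies after finitely many derivatives while \cos{\left(χ \right)} cycles under integration — the tabular/parts setup.


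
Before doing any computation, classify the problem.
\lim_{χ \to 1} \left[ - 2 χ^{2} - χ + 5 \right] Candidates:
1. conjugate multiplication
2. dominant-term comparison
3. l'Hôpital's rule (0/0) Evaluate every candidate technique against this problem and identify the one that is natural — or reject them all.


Technique: no special technique — no vanishing denominator and no indeterminate clash at the point — evaluation is immediate.
- conjugate multiplication — there are no radicals in tension whose conjugate would simplify matters.
- dominant-term comparison — this limit is not decided by comparing polynomial growth at infinity.
- l'Hôpital's rule (0/0): evaluation at the point is determinate, so the rule has nothing to repair.


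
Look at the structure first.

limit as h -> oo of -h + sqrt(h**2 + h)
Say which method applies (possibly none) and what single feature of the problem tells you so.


Method: conjugate multiplication — neither sqrt(h**2 + h) nor h converges alone, so rewrite their difference as a conjugate-rationalized quotient first.


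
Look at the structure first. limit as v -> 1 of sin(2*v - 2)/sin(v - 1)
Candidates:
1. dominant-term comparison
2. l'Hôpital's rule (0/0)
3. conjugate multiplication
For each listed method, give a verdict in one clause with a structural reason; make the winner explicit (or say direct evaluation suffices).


Verdict: l'Hôpital's rule (0/0) — both numerator and denominator vanish at 1: the genuine 0/0 indeterminate that l'Hôpital exists for. Known elementary limits would finish this too — the rule just bypasses the case analysis.
- dominant-term comparison: no dominant power emerges to decide the limit by degree comparison.
- l'Hôpital's rule (0/0): yes, a natural case for it.
- conjugate multiplication: there is no infinity-minus-infinity radical difference to rationalize.
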